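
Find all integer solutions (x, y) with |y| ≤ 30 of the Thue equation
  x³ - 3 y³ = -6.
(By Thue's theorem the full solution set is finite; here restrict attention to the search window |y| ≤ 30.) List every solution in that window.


The equation is x³ - 3y³ = -6. For fixed y, x³ = 3·y³ − 6, so a solution requires the RHS to be a perfect cube.
Strategy: iterate y from -30 to 30, compute RHS = 3·y³ − 6, and check whether it is a (positive or negative) perfect cube.
Check small values of y:
  y = 0: RHS = -6 is not a perfect cube.
  y = 1: RHS = -3 is not a perfect cube.
  y = -1: RHS = -9 is not a perfect cube.
  y = 2: RHS = 18 is not a perfect cube.
  y = -2: RHS = -30 is not a perfect cube.
  y = 3: RHS = 75 is not a perfect cube.
  y = -3: RHS = -87 is not a perfect cube.
Continuing the search up to |y| = 30 finds no solutions either.
No (x, y) in the scanned range satisfies the equation.

No integer solutions with |y| ≤ 30.


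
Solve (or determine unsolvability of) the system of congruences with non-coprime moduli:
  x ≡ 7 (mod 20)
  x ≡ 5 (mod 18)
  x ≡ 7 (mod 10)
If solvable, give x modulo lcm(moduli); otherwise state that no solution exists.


Moduli 20, 18, 10 are not pairwise coprime, so CRT works modulo lcm(m_i) when all pairwise compatibility conditions hold.
Pairwise compatibility: gcd(m_i, m_j) must divide a_i - a_j for every pair.
Merge one congruence at a time:
  Start: x ≡ 7 (mod 20).
  Combine with x ≡ 5 (mod 18): gcd(20, 18) = 2; 5 - 7 = -2, which IS divisible by 2, so compatible.
    Write x = 7 + 20·t and substitute into x ≡ 5 (mod 18): 20·t ≡ 5 − 7 = -2 (mod 18).
    Divide the congruence (and modulus) by g = 2: 10·t ≡ -1 (mod 9).
    Reduce coefficients mod 9: 1·t ≡ 8 (mod 9).
    So t ≡ 8 (mod 9).
    Then x = 7 + 20·8 = 167, valid modulo lcm(20, 18) = 180: x ≡ 167 (mod 180).
  Combine with x ≡ 7 (mod 10): gcd(180, 10) = 10; 7 - 167 = -160, which IS divisible by 10, so compatible.
    Write x = 167 + 180·t and substitute into x ≡ 7 (mod 10): 180·t ≡ 7 − 167 = -160 (mod 10).
    Divide the congruence (and modulus) by g = 10: 18·t ≡ -16 (mod 1).
    Modulo 1 every t works; take t = 0.
    Then x = 167 + 180·0 = 167, valid modulo lcm(180, 10) = 180: x ≡ 167 (mod 180).
Verify: 167 mod 20 = 7, 167 mod 18 = 5, 167 mod 10 = 7.

x ≡ 167 (mod 180).


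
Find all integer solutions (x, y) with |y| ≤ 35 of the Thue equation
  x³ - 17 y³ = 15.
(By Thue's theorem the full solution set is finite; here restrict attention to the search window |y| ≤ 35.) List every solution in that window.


The equation is x³ - 17y³ = 15. For fixed y, x³ = 17·y³ + 15, so a solution requires the RHS to be a perfect cube.
Strategy: iterate y from -35 to 35, compute RHS = 17·y³ + 15, and check whether it is a (positive or negative) perfect cube.
Check small values of y:
  y = 0: RHS = 15 is not a perfect cube.
  y = 1: RHS = 32 is not a perfect cube.
  y = -1: RHS = -2 is not a perfect cube.
  y = 2: RHS = 151 is not a perfect cube.
  y = -2: RHS = -121 is not a perfect cube.
  y = 3: RHS = 474 is not a perfect cube.
  y = -3: RHS = -444 is not a perfect cube.
Continuing the search up to |y| = 35 finds no solutions either.
No (x, y) in the scanned range satisfies the equation.

No integer solutions with |y| ≤ 35.


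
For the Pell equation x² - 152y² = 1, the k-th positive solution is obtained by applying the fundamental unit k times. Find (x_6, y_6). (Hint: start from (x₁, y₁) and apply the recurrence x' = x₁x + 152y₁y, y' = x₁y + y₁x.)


Step 1: Find the fundamental solution (x₁, y₁) of x² - 152y² = 1.
  Expand √152 as a continued fraction. a₀ = ⌊√152⌋ = 12; iterate m_{k+1} = d_k·a_k − m_k, d_{k+1} = (152 − m_{k+1}²)/d_k, a_{k+1} = ⌊(a₀ + m_{k+1})/d_{k+1}⌋ (starting m₀ = 0, d₀ = 1), with convergents p_k = a_k·p_{k-1} + p_{k-2}, q_k = a_k·q_{k-1} + q_{k-2} (p₋₁ = 1, q₋₁ = 0):
  k = 0: a₀ = 12; p₀/q₀ = 12/1; p₀² − 152·q₀² = 144 − 152 = -8.
  k = 1: m = 12, d = 8, a = ⌊(12 + 12)/8⌋ = 3; p/q = (3·12 + 1)/(3·1 + 0) = 37/3; p² − 152·q² = 1369 − 1368 = 1.
  The first convergent with p² − 152·q² = 1 gives the fundamental solution (x₁, y₁) = (37, 3).
Step 2: Apply the recurrence (x_{n+1}, y_{n+1}) = (x₁x_n + 152y₁y_n, x₁y_n + y₁x_n) repeatedly.
  From (x_1, y_1) = (37, 3): x_2 = 37·37 + 152·3·3 = 2737; y_2 = 37·3 + 3·37 = 222.
  From (x_2, y_2) = (2737, 222): x_3 = 37·2737 + 152·3·222 = 202501; y_3 = 37·222 + 3·2737 = 16425.
  From (x_3, y_3) = (202501, 16425): x_4 = 37·202501 + 152·3·16425 = 14982337; y_4 = 37·16425 + 3·202501 = 1215228.
  From (x_4, y_4) = (14982337, 1215228): x_5 = 37·14982337 + 152·3·1215228 = 1108490437; y_5 = 37·1215228 + 3·14982337 = 89910447.
  From (x_5, y_5) = (1108490437, 89910447): x_6 = 37·1108490437 + 152·3·89910447 = 82013310001; y_6 = 37·89910447 + 3·1108490437 = 6652157850.
Step 3: Verify x_6² - 152·y_6² = 6726183017320126620001 - 6726183017320126620000 = 1 (should be 1). ✓

(x_1, y_1) = (37, 3); (x_6, y_6) = (82013310001, 6652157850).


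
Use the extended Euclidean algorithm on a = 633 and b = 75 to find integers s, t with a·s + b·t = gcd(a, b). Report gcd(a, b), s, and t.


Euclidean algorithm on (633, 75) — divide until remainder is 0:
  633 = 8 · 75 + 33
  75 = 2 · 33 + 9
  33 = 3 · 9 + 6
  9 = 1 · 6 + 3
  6 = 2 · 3 + 0
gcd(633, 75) = 3.
Track Bezout coefficients alongside the remainders: start with r₀ = 633 = a·1 + b·0 (s = 1, t = 0) and r₁ = 75 = a·0 + b·1 (s = 0, t = 1); each new remainder r_{k+1} = r_{k-1} − q_k·r_k inherits s_{k+1} = s_{k-1} − q_k·s_k, t_{k+1} = t_{k-1} − q_k·t_k, so r_k = a·s_k + b·t_k at every step:
  q = 8: r = 33, s = 1 − 8·0 = 1, t = 0 − 8·1 = -8  (check: 633·1 + 75·(-8) = 33)
  q = 2: r = 9, s = 0 − 2·1 = -2, t = 1 − 2·(-8) = 17  (check: 633·(-2) + 75·17 = 9)
  q = 3: r = 6, s = 1 − 3·(-2) = 7, t = -8 − 3·17 = -59  (check: 633·7 + 75·(-59) = 6)
  q = 1: r = 3, s = -2 − 1·7 = -9, t = 17 − 1·(-59) = 76  (check: 633·(-9) + 75·76 = 3)
The row with r = 3 (the gcd) gives the Bezout coefficients s = -9, t = 76.
Result: 633 · (-9) + 75 · (76) = 3.

gcd(633, 75) = 3; s = -9, t = 76 (check: 633·(-9) + 75·76 = 3).


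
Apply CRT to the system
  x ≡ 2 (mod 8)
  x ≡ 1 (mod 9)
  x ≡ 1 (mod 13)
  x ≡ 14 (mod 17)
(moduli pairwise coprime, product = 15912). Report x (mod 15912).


Product of moduli M = 8 · 9 · 13 · 17 = 15912.
Merge one congruence at a time:
  Start: x ≡ 2 (mod 8).
  Combine with x ≡ 1 (mod 9); new modulus lcm = 72.
    Write x = 2 + 8·t and substitute into x ≡ 1 (mod 9): 8·t ≡ 1 − 2 = -1 (mod 9).
    Reduce coefficients mod 9: 8·t ≡ 8 (mod 9).
    The inverse of 8 mod 9 is 8 (since 8·8 = 64 = 7·9 + 1), so t ≡ 8·8 = 64 ≡ 1 (mod 9).
    Then x = 2 + 8·1 = 10, valid modulo lcm(8, 9) = 72: x ≡ 10 (mod 72).
  Combine with x ≡ 1 (mod 13); new modulus lcm = 936.
    Write x = 10 + 72·t and substitute into x ≡ 1 (mod 13): 72·t ≡ 1 − 10 = -9 (mod 13).
    Reduce coefficients mod 13: 7·t ≡ 4 (mod 13).
    The inverse of 7 mod 13 is 2 (since 7·2 = 14 = 1·13 + 1), so t ≡ 2·4 = 8 ≡ 8 (mod 13).
    Then x = 10 + 72·8 = 586, valid modulo lcm(72, 13) = 936: x ≡ 586 (mod 936).
  Combine with x ≡ 14 (mod 17); new modulus lcm = 15912.
    Write x = 586 + 936·t and substitute into x ≡ 14 (mod 17): 936·t ≡ 14 − 586 = -572 (mod 17).
    Reduce coefficients mod 17: 1·t ≡ 6 (mod 17).
    So t ≡ 6 (mod 17).
    Then x = 586 + 936·6 = 6202, valid modulo lcm(936, 17) = 15912: x ≡ 6202 (mod 15912).
Verify against each original: 6202 mod 8 = 2, 6202 mod 9 = 1, 6202 mod 13 = 1, 6202 mod 17 = 14.

x ≡ 6202 (mod 15912).


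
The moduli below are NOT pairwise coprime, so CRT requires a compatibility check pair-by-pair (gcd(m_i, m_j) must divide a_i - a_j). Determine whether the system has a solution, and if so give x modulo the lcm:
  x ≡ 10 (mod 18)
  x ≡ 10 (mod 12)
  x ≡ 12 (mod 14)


Moduli 18, 12, 14 are not pairwise coprime, so CRT works modulo lcm(m_i) when all pairwise compatibility conditions hold.
Pairwise compatibility: gcd(m_i, m_j) must divide a_i - a_j for every pair.
Merge one congruence at a time:
  Start: x ≡ 10 (mod 18).
  Combine with x ≡ 10 (mod 12): gcd(18, 12) = 6; 10 - 10 = 0, which IS divisible by 6, so compatible.
    Write x = 10 + 18·t and substitute into x ≡ 10 (mod 12): 18·t ≡ 10 − 10 = 0 (mod 12).
    Divide the congruence (and modulus) by g = 6: 3·t ≡ 0 (mod 2).
    Reduce coefficients mod 2: 1·t ≡ 0 (mod 2).
    So t ≡ 0 (mod 2).
    Then x = 10 + 18·0 = 10, valid modulo lcm(18, 12) = 36: x ≡ 10 (mod 36).
  Combine with x ≡ 12 (mod 14): gcd(36, 14) = 2; 12 - 10 = 2, which IS divisible by 2, so compatible.
    Write x = 10 + 36·t and substitute into x ≡ 12 (mod 14): 36·t ≡ 12 − 10 = 2 (mod 14).
    Divide the congruence (and modulus) by g = 2: 18·t ≡ 1 (mod 7).
    Reduce coefficients mod 7: 4·t ≡ 1 (mod 7).
    The inverse of 4 mod 7 is 2 (since 4·2 = 8 = 1·7 + 1), so t ≡ 2·1 = 2 ≡ 2 (mod 7).
    Then x = 10 + 36·2 = 82, valid modulo lcm(36, 14) = 252: x ≡ 82 (mod 252).
Verify: 82 mod 18 = 10, 82 mod 12 = 10, 82 mod 14 = 12.

x ≡ 82 (mod 252).


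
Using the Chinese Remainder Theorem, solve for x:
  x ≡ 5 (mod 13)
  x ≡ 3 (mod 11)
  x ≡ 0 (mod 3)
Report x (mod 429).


Moduli 13, 11, 3 are pairwise coprime; by CRT there is a unique solution modulo M = 13 · 11 · 3 = 429.
Solve pairwise, accumulating the modulus:
  Start with x ≡ 5 (mod 13).
  Combine with x ≡ 3 (mod 11): since gcd(13, 11) = 1, we get a unique residue mod 143.
    Write x = 5 + 13·t and substitute into x ≡ 3 (mod 11): 13·t ≡ 3 − 5 = -2 (mod 11).
    Reduce coefficients mod 11: 2·t ≡ 9 (mod 11).
    The inverse of 2 mod 11 is 6 (since 2·6 = 12 = 1·11 + 1), so t ≡ 6·9 = 54 ≡ 10 (mod 11).
    Then x = 5 + 13·10 = 135, valid modulo lcm(13, 11) = 143: x ≡ 135 (mod 143).
  Combine with x ≡ 0 (mod 3): since gcd(143, 3) = 1, we get a unique residue mod 429.
    Write x = 135 + 143·t and substitute into x ≡ 0 (mod 3): 143·t ≡ 0 − 135 = -135 (mod 3).
    Reduce coefficients mod 3: 2·t ≡ 0 (mod 3).
    The inverse of 2 mod 3 is 2 (since 2·2 = 4 = 1·3 + 1), so t ≡ 2·0 = 0 ≡ 0 (mod 3).
    Then x = 135 + 143·0 = 135, valid modulo lcm(143, 3) = 429: x ≡ 135 (mod 429).
Verify: 135 mod 13 = 5 ✓, 135 mod 11 = 3 ✓, 135 mod 3 = 0 ✓.

x ≡ 135 (mod 429).


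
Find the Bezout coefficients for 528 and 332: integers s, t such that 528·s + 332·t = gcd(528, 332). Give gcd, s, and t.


Euclidean algorithm on (528, 332) — divide until remainder is 0:
  528 = 1 · 332 + 196
  332 = 1 · 196 + 136
  196 = 1 · 136 + 60
  136 = 2 · 60 + 16
  60 = 3 · 16 + 12
  16 = 1 · 12 + 4
  12 = 3 · 4 + 0
gcd(528, 332) = 4.
Track Bezout coefficients alongside the remainders: start with r₀ = 528 = a·1 + b·0 (s = 1, t = 0) and r₁ = 332 = a·0 + b·1 (s = 0, t = 1); each new remainder r_{k+1} = r_{k-1} − q_k·r_k inherits s_{k+1} = s_{k-1} − q_k·s_k, t_{k+1} = t_{k-1} − q_k·t_k, so r_k = a·s_k + b·t_k at every step:
  q = 1: r = 196, s = 1 − 1·0 = 1, t = 0 − 1·1 = -1  (check: 528·1 + 332·(-1) = 196)
  q = 1: r = 136, s = 0 − 1·1 = -1, t = 1 − 1·(-1) = 2  (check: 528·(-1) + 332·2 = 136)
  q = 1: r = 60, s = 1 − 1·(-1) = 2, t = -1 − 1·2 = -3  (check: 528·2 + 332·(-3) = 60)
  q = 2: r = 16, s = -1 − 2·2 = -5, t = 2 − 2·(-3) = 8  (check: 528·(-5) + 332·8 = 16)
  q = 3: r = 12, s = 2 − 3·(-5) = 17, t = -3 − 3·8 = -27  (check: 528·17 + 332·(-27) = 12)
  q = 1: r = 4, s = -5 − 1·17 = -22, t = 8 − 1·(-27) = 35  (check: 528·(-22) + 332·35 = 4)
The row with r = 4 (the gcd) gives the Bezout coefficients s = -22, t = 35.
Result: 528 · (-22) + 332 · (35) = 4.

gcd(528, 332) = 4; s = -22, t = 35 (check: 528·(-22) + 332·35 = 4).


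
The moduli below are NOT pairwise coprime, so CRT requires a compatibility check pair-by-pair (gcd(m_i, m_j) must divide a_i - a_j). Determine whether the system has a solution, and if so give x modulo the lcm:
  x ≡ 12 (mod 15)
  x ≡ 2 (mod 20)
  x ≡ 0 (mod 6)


Moduli 15, 20, 6 are not pairwise coprime, so CRT works modulo lcm(m_i) when all pairwise compatibility conditions hold.
Pairwise compatibility: gcd(m_i, m_j) must divide a_i - a_j for every pair.
Merge one congruence at a time:
  Start: x ≡ 12 (mod 15).
  Combine with x ≡ 2 (mod 20): gcd(15, 20) = 5; 2 - 12 = -10, which IS divisible by 5, so compatible.
    Write x = 12 + 15·t and substitute into x ≡ 2 (mod 20): 15·t ≡ 2 − 12 = -10 (mod 20).
    Divide the congruence (and modulus) by g = 5: 3·t ≡ -2 (mod 4).
    Reduce coefficients mod 4: 3·t ≡ 2 (mod 4).
    The inverse of 3 mod 4 is 3 (since 3·3 = 9 = 2·4 + 1), so t ≡ 3·2 = 6 ≡ 2 (mod 4).
    Then x = 12 + 15·2 = 42, valid modulo lcm(15, 20) = 60: x ≡ 42 (mod 60).
  Combine with x ≡ 0 (mod 6): gcd(60, 6) = 6; 0 - 42 = -42, which IS divisible by 6, so compatible.
    Write x = 42 + 60·t and substitute into x ≡ 0 (mod 6): 60·t ≡ 0 − 42 = -42 (mod 6).
    Divide the congruence (and modulus) by g = 6: 10·t ≡ -7 (mod 1).
    Modulo 1 every t works; take t = 0.
    Then x = 42 + 60·0 = 42, valid modulo lcm(60, 6) = 60: x ≡ 42 (mod 60).
Verify: 42 mod 15 = 12, 42 mod 20 = 2, 42 mod 6 = 0.

x ≡ 42 (mod 60).


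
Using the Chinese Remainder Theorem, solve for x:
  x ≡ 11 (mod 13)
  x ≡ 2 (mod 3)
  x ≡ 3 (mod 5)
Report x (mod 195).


Moduli 13, 3, 5 are pairwise coprime; by CRT there is a unique solution modulo M = 13 · 3 · 5 = 195.
Solve pairwise, accumulating the modulus:
  Start with x ≡ 11 (mod 13).
  Combine with x ≡ 2 (mod 3): since gcd(13, 3) = 1, we get a unique residue mod 39.
    Write x = 11 + 13·t and substitute into x ≡ 2 (mod 3): 13·t ≡ 2 − 11 = -9 (mod 3).
    Reduce coefficients mod 3: 1·t ≡ 0 (mod 3).
    So t ≡ 0 (mod 3).
    Then x = 11 + 13·0 = 11, valid modulo lcm(13, 3) = 39: x ≡ 11 (mod 39).
  Combine with x ≡ 3 (mod 5): since gcd(39, 5) = 1, we get a unique residue mod 195.
    Write x = 11 + 39·t and substitute into x ≡ 3 (mod 5): 39·t ≡ 3 − 11 = -8 (mod 5).
    Reduce coefficients mod 5: 4·t ≡ 2 (mod 5).
    The inverse of 4 mod 5 is 4 (since 4·4 = 16 = 3·5 + 1), so t ≡ 4·2 = 8 ≡ 3 (mod 5).
    Then x = 11 + 39·3 = 128, valid modulo lcm(39, 5) = 195: x ≡ 128 (mod 195).
Verify: 128 mod 13 = 11 ✓, 128 mod 3 = 2 ✓, 128 mod 5 = 3 ✓.

x ≡ 128 (mod 195).


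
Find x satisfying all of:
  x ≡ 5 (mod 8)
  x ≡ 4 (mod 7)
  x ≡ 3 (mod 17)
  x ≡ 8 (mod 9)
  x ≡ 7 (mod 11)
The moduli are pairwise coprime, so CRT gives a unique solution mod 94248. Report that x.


Product of moduli M = 8 · 7 · 17 · 9 · 11 = 94248.
Merge one congruence at a time:
  Start: x ≡ 5 (mod 8).
  Combine with x ≡ 4 (mod 7); new modulus lcm = 56.
    Write x = 5 + 8·t and substitute into x ≡ 4 (mod 7): 8·t ≡ 4 − 5 = -1 (mod 7).
    Reduce coefficients mod 7: 1·t ≡ 6 (mod 7).
    So t ≡ 6 (mod 7).
    Then x = 5 + 8·6 = 53, valid modulo lcm(8, 7) = 56: x ≡ 53 (mod 56).
  Combine with x ≡ 3 (mod 17); new modulus lcm = 952.
    Write x = 53 + 56·t and substitute into x ≡ 3 (mod 17): 56·t ≡ 3 − 53 = -50 (mod 17).
    Reduce coefficients mod 17: 5·t ≡ 1 (mod 17).
    The inverse of 5 mod 17 is 7 (since 5·7 = 35 = 2·17 + 1), so t ≡ 7·1 = 7 ≡ 7 (mod 17).
    Then x = 53 + 56·7 = 445, valid modulo lcm(56, 17) = 952: x ≡ 445 (mod 952).
  Combine with x ≡ 8 (mod 9); new modulus lcm = 8568.
    Write x = 445 + 952·t and substitute into x ≡ 8 (mod 9): 952·t ≡ 8 − 445 = -437 (mod 9).
    Reduce coefficients mod 9: 7·t ≡ 4 (mod 9).
    The inverse of 7 mod 9 is 4 (since 7·4 = 28 = 3·9 + 1), so t ≡ 4·4 = 16 ≡ 7 (mod 9).
    Then x = 445 + 952·7 = 7109, valid modulo lcm(952, 9) = 8568: x ≡ 7109 (mod 8568).
  Combine with x ≡ 7 (mod 11); new modulus lcm = 94248.
    Write x = 7109 + 8568·t and substitute into x ≡ 7 (mod 11): 8568·t ≡ 7 − 7109 = -7102 (mod 11).
    Reduce coefficients mod 11: 10·t ≡ 4 (mod 11).
    The inverse of 10 mod 11 is 10 (since 10·10 = 100 = 9·11 + 1), so t ≡ 10·4 = 40 ≡ 7 (mod 11).
    Then x = 7109 + 8568·7 = 67085, valid modulo lcm(8568, 11) = 94248: x ≡ 67085 (mod 94248).
Verify against each original: 67085 mod 8 = 5, 67085 mod 7 = 4, 67085 mod 17 = 3, 67085 mod 9 = 8, 67085 mod 11 = 7.

x ≡ 67085 (mod 94248).


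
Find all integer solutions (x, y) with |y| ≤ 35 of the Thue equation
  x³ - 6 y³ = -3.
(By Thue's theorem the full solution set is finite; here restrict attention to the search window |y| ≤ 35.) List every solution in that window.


The equation is x³ - 6y³ = -3. For fixed y, x³ = 6·y³ − 3, so a solution requires the RHS to be a perfect cube.
Strategy: iterate y from -35 to 35, compute RHS = 6·y³ − 3, and check whether it is a (positive or negative) perfect cube.
Check small values of y:
  y = 0: RHS = -3 is not a perfect cube.
  y = 1: RHS = 3 is not a perfect cube.
  y = -1: RHS = -9 is not a perfect cube.
  y = 2: RHS = 45 is not a perfect cube.
  y = -2: RHS = -51 is not a perfect cube.
  y = 3: RHS = 159 is not a perfect cube.
  y = -3: RHS = -165 is not a perfect cube.
Continuing the search up to |y| = 35 finds no solutions either.
No (x, y) in the scanned range satisfies the equation.

No integer solutions with |y| ≤ 35.


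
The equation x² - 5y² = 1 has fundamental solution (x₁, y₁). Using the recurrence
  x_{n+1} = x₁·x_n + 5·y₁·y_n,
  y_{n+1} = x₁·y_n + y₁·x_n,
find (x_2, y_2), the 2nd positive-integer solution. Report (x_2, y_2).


Step 1: Find the fundamental solution (x₁, y₁) of x² - 5y² = 1.
  Expand √5 as a continued fraction. a₀ = ⌊√5⌋ = 2; iterate m_{k+1} = d_k·a_k − m_k, d_{k+1} = (5 − m_{k+1}²)/d_k, a_{k+1} = ⌊(a₀ + m_{k+1})/d_{k+1}⌋ (starting m₀ = 0, d₀ = 1), with convergents p_k = a_k·p_{k-1} + p_{k-2}, q_k = a_k·q_{k-1} + q_{k-2} (p₋₁ = 1, q₋₁ = 0):
  k = 0: a₀ = 2; p₀/q₀ = 2/1; p₀² − 5·q₀² = 4 − 5 = -1.
  k = 1: m = 2, d = 1, a = ⌊(2 + 2)/1⌋ = 4; p/q = (4·2 + 1)/(4·1 + 0) = 9/4; p² − 5·q² = 81 − 80 = 1.
  The first convergent with p² − 5·q² = 1 gives the fundamental solution (x₁, y₁) = (9, 4).
Step 2: Apply the recurrence (x_{n+1}, y_{n+1}) = (x₁x_n + 5y₁y_n, x₁y_n + y₁x_n) repeatedly.
  From (x_1, y_1) = (9, 4): x_2 = 9·9 + 5·4·4 = 161; y_2 = 9·4 + 4·9 = 72.
Step 3: Verify x_2² - 5·y_2² = 25921 - 25920 = 1 (should be 1). ✓

(x_1, y_1) = (9, 4); (x_2, y_2) = (161, 72).


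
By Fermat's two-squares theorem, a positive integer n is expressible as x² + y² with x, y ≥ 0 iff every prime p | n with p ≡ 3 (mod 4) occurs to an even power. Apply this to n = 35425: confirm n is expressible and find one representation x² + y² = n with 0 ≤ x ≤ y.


Step 1: Factor n = 35425 = 5^2 · 13 · 109.
Step 2: Check the mod-4 condition on each prime factor: 5 ≡ 1 (mod 4), exponent 2; 13 ≡ 1 (mod 4), exponent 1; 109 ≡ 1 (mod 4), exponent 1.
All primes ≡ 3 (mod 4) appear to even exponent (or don't appear), so by the two-squares theorem n IS expressible as a sum of two squares.
Step 3: Build a representation. Group n = k² · m with k = 5 and m = 13 · 109 = 1417 (a product of primes ≡ 1 (mod 4)); a representation of m scales to one of n via (k·x)² + (k·y)² = k²(x² + y²). Each prime p ≡ 1 (mod 4) is itself a sum of two squares; find a² by testing p − a² for a perfect square:
  13: 13 − 1² = 12, 13 − 2² = 9 = 3² ⇒ 13 = 2² + 3².
  109: 109 − 1² = 108, 109 − 2² = 105, 109 − 3² = 100 = 10² ⇒ 109 = 3² + 10².
  Combine using the Brahmagupta–Fibonacci identity (a² + b²)(c² + d²) = (ac − bd)² + (ad + bc)² = (ac + bd)² + (ad − bc)²:
  13 · 109 = 1417: from (2² + 3²)(3² + 10²), take (2·3 − 3·10, 2·10 + 3·3) = (6 − 30, 20 + 9) = (-24, 29); dropping signs (only squares matter) gives (24, 29); check 24² + 29² = 576 + 841 = 1417 ✓.
  Scale by k = 5: (5·24, 5·29) = (120, 145).
Step 4: Order so x ≤ y and verify: 120² + 145² = 14400 + 21025 = 35425 = n. ✓

n = 35425 = 120² + 145² (one valid representation with x ≤ y).


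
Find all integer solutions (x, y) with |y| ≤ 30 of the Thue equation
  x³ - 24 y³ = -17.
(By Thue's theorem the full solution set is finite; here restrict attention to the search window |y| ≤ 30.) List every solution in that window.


The equation is x³ - 24y³ = -17. For fixed y, x³ = 24·y³ − 17, so a solution requires the RHS to be a perfect cube.
Strategy: iterate y from -30 to 30, compute RHS = 24·y³ − 17, and check whether it is a (positive or negative) perfect cube.
Check small values of y:
  y = 0: RHS = -17 is not a perfect cube.
  y = 1: RHS = 7 is not a perfect cube.
  y = -1: RHS = -41 is not a perfect cube.
  y = 2: RHS = 175 is not a perfect cube.
  y = -2: RHS = -209 is not a perfect cube.
  y = 3: RHS = 631 is not a perfect cube.
  y = -3: RHS = -665 is not a perfect cube.
Continuing the search up to |y| = 30 finds no solutions either.
No (x, y) in the scanned range satisfies the equation.

No integer solutions with |y| ≤ 30.


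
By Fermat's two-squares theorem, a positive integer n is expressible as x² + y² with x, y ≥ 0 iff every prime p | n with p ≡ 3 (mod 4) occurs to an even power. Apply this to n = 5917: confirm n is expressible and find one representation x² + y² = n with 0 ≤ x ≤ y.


Step 1: Factor n = 5917 = 61 · 97.
Step 2: Check the mod-4 condition on each prime factor: 61 ≡ 1 (mod 4), exponent 1; 97 ≡ 1 (mod 4), exponent 1.
All primes ≡ 3 (mod 4) appear to even exponent (or don't appear), so by the two-squares theorem n IS expressible as a sum of two squares.
Step 3: Build a representation. Here n = 61 · 97 is a product of primes ≡ 1 (mod 4). Each prime p ≡ 1 (mod 4) is itself a sum of two squares; find a² by testing p − a² for a perfect square:
  61: 61 − 1² = 60, 61 − 2² = 57, 61 − 3² = 52, 61 − 4² = 45, 61 − 5² = 36 = 6² ⇒ 61 = 5² + 6².
  97: 97 − 1² = 96, 97 − 2² = 93, 97 − 3² = 88, 97 − 4² = 81 = 9² ⇒ 97 = 4² + 9².
  Combine using the Brahmagupta–Fibonacci identity (a² + b²)(c² + d²) = (ac − bd)² + (ad + bc)² = (ac + bd)² + (ad − bc)²:
  61 · 97 = 5917: from (5² + 6²)(4² + 9²), take (5·4 − 6·9, 5·9 + 6·4) = (20 − 54, 45 + 24) = (-34, 69); dropping signs (only squares matter) gives (34, 69); check 34² + 69² = 1156 + 4761 = 5917 ✓.
Step 4: Order so x ≤ y and verify: 34² + 69² = 1156 + 4761 = 5917 = n. ✓

n = 5917 = 34² + 69² (one valid representation with x ≤ y).


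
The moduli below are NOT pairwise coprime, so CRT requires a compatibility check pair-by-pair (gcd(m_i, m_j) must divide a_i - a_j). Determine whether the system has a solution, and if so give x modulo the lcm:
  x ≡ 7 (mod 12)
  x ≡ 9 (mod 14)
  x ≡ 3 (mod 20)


Moduli 12, 14, 20 are not pairwise coprime, so CRT works modulo lcm(m_i) when all pairwise compatibility conditions hold.
Pairwise compatibility: gcd(m_i, m_j) must divide a_i - a_j for every pair.
Merge one congruence at a time:
  Start: x ≡ 7 (mod 12).
  Combine with x ≡ 9 (mod 14): gcd(12, 14) = 2; 9 - 7 = 2, which IS divisible by 2, so compatible.
    Write x = 7 + 12·t and substitute into x ≡ 9 (mod 14): 12·t ≡ 9 − 7 = 2 (mod 14).
    Divide the congruence (and modulus) by g = 2: 6·t ≡ 1 (mod 7).
    The inverse of 6 mod 7 is 6 (since 6·6 = 36 = 5·7 + 1), so t ≡ 6·1 = 6 ≡ 6 (mod 7).
    Then x = 7 + 12·6 = 79, valid modulo lcm(12, 14) = 84: x ≡ 79 (mod 84).
  Combine with x ≡ 3 (mod 20): gcd(84, 20) = 4; 3 - 79 = -76, which IS divisible by 4, so compatible.
    Write x = 79 + 84·t and substitute into x ≡ 3 (mod 20): 84·t ≡ 3 − 79 = -76 (mod 20).
    Divide the congruence (and modulus) by g = 4: 21·t ≡ -19 (mod 5).
    Reduce coefficients mod 5: 1·t ≡ 1 (mod 5).
    So t ≡ 1 (mod 5).
    Then x = 79 + 84·1 = 163, valid modulo lcm(84, 20) = 420: x ≡ 163 (mod 420).
Verify: 163 mod 12 = 7, 163 mod 14 = 9, 163 mod 20 = 3.

x ≡ 163 (mod 420).


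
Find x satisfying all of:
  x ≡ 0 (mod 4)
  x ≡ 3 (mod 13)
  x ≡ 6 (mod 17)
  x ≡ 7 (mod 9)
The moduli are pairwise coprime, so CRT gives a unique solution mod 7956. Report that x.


Product of moduli M = 4 · 13 · 17 · 9 = 7956.
Merge one congruence at a time:
  Start: x ≡ 0 (mod 4).
  Combine with x ≡ 3 (mod 13); new modulus lcm = 52.
    Write x = 0 + 4·t and substitute into x ≡ 3 (mod 13): 4·t ≡ 3 − 0 = 3 (mod 13).
    The inverse of 4 mod 13 is 10 (since 4·10 = 40 = 3·13 + 1), so t ≡ 10·3 = 30 ≡ 4 (mod 13).
    Then x = 0 + 4·4 = 16, valid modulo lcm(4, 13) = 52: x ≡ 16 (mod 52).
  Combine with x ≡ 6 (mod 17); new modulus lcm = 884.
    Write x = 16 + 52·t and substitute into x ≡ 6 (mod 17): 52·t ≡ 6 − 16 = -10 (mod 17).
    Reduce coefficients mod 17: 1·t ≡ 7 (mod 17).
    So t ≡ 7 (mod 17).
    Then x = 16 + 52·7 = 380, valid modulo lcm(52, 17) = 884: x ≡ 380 (mod 884).
  Combine with x ≡ 7 (mod 9); new modulus lcm = 7956.
    Write x = 380 + 884·t and substitute into x ≡ 7 (mod 9): 884·t ≡ 7 − 380 = -373 (mod 9).
    Reduce coefficients mod 9: 2·t ≡ 5 (mod 9).
    The inverse of 2 mod 9 is 5 (since 2·5 = 10 = 1·9 + 1), so t ≡ 5·5 = 25 ≡ 7 (mod 9).
    Then x = 380 + 884·7 = 6568, valid modulo lcm(884, 9) = 7956: x ≡ 6568 (mod 7956).
Verify against each original: 6568 mod 4 = 0, 6568 mod 13 = 3, 6568 mod 17 = 6, 6568 mod 9 = 7.

x ≡ 6568 (mod 7956).


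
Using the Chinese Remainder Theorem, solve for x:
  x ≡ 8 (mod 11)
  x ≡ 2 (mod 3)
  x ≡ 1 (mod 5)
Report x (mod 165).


Moduli 11, 3, 5 are pairwise coprime; by CRT there is a unique solution modulo M = 11 · 3 · 5 = 165.
Solve pairwise, accumulating the modulus:
  Start with x ≡ 8 (mod 11).
  Combine with x ≡ 2 (mod 3): since gcd(11, 3) = 1, we get a unique residue mod 33.
    Write x = 8 + 11·t and substitute into x ≡ 2 (mod 3): 11·t ≡ 2 − 8 = -6 (mod 3).
    Reduce coefficients mod 3: 2·t ≡ 0 (mod 3).
    The inverse of 2 mod 3 is 2 (since 2·2 = 4 = 1·3 + 1), so t ≡ 2·0 = 0 ≡ 0 (mod 3).
    Then x = 8 + 11·0 = 8, valid modulo lcm(11, 3) = 33: x ≡ 8 (mod 33).
  Combine with x ≡ 1 (mod 5): since gcd(33, 5) = 1, we get a unique residue mod 165.
    Write x = 8 + 33·t and substitute into x ≡ 1 (mod 5): 33·t ≡ 1 − 8 = -7 (mod 5).
    Reduce coefficients mod 5: 3·t ≡ 3 (mod 5).
    The inverse of 3 mod 5 is 2 (since 3·2 = 6 = 1·5 + 1), so t ≡ 2·3 = 6 ≡ 1 (mod 5).
    Then x = 8 + 33·1 = 41, valid modulo lcm(33, 5) = 165: x ≡ 41 (mod 165).
Verify: 41 mod 11 = 8 ✓, 41 mod 3 = 2 ✓, 41 mod 5 = 1 ✓.

x ≡ 41 (mod 165).


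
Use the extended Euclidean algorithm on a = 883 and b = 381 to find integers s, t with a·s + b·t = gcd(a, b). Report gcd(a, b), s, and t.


Euclidean algorithm on (883, 381) — divide until remainder is 0:
  883 = 2 · 381 + 121
  381 = 3 · 121 + 18
  121 = 6 · 18 + 13
  18 = 1 · 13 + 5
  13 = 2 · 5 + 3
  5 = 1 · 3 + 2
  3 = 1 · 2 + 1
  2 = 2 · 1 + 0
gcd(883, 381) = 1.
Track Bezout coefficients alongside the remainders: start with r₀ = 883 = a·1 + b·0 (s = 1, t = 0) and r₁ = 381 = a·0 + b·1 (s = 0, t = 1); each new remainder r_{k+1} = r_{k-1} − q_k·r_k inherits s_{k+1} = s_{k-1} − q_k·s_k, t_{k+1} = t_{k-1} − q_k·t_k, so r_k = a·s_k + b·t_k at every step:
  q = 2: r = 121, s = 1 − 2·0 = 1, t = 0 − 2·1 = -2  (check: 883·1 + 381·(-2) = 121)
  q = 3: r = 18, s = 0 − 3·1 = -3, t = 1 − 3·(-2) = 7  (check: 883·(-3) + 381·7 = 18)
  q = 6: r = 13, s = 1 − 6·(-3) = 19, t = -2 − 6·7 = -44  (check: 883·19 + 381·(-44) = 13)
  q = 1: r = 5, s = -3 − 1·19 = -22, t = 7 − 1·(-44) = 51  (check: 883·(-22) + 381·51 = 5)
  q = 2: r = 3, s = 19 − 2·(-22) = 63, t = -44 − 2·51 = -146  (check: 883·63 + 381·(-146) = 3)
  q = 1: r = 2, s = -22 − 1·63 = -85, t = 51 − 1·(-146) = 197  (check: 883·(-85) + 381·197 = 2)
  q = 1: r = 1, s = 63 − 1·(-85) = 148, t = -146 − 1·197 = -343  (check: 883·148 + 381·(-343) = 1)
The row with r = 1 (the gcd) gives the Bezout coefficients s = 148, t = -343.
Result: 883 · (148) + 381 · (-343) = 1.

gcd(883, 381) = 1; s = 148, t = -343 (check: 883·148 + 381·(-343) = 1).


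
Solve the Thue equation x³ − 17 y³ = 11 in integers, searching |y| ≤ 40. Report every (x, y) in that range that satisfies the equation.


The equation is x³ - 17y³ = 11. For fixed y, x³ = 17·y³ + 11, so a solution requires the RHS to be a perfect cube.
Strategy: iterate y from -40 to 40, compute RHS = 17·y³ + 11, and check whether it is a (positive or negative) perfect cube.
Check small values of y:
  y = 0: RHS = 11 is not a perfect cube.
  y = 1: RHS = 28 is not a perfect cube.
  y = -1: RHS = -6 is not a perfect cube.
  y = 2: RHS = 147 is not a perfect cube.
  y = -2: RHS = -125 = (-5)³ ⇒ x = -5 works.
  y = 3: RHS = 470 is not a perfect cube.
  y = -3: RHS = -448 is not a perfect cube.
Continuing the search up to |y| = 40 finds no further solutions beyond those listed.
Collected solutions: (-5, -2).

Solutions (with |y| ≤ 40): (-5, -2).


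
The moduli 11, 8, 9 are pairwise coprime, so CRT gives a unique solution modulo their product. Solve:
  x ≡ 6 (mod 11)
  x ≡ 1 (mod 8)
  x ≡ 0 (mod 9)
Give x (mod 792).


Moduli 11, 8, 9 are pairwise coprime; by CRT there is a unique solution modulo M = 11 · 8 · 9 = 792.
Solve pairwise, accumulating the modulus:
  Start with x ≡ 6 (mod 11).
  Combine with x ≡ 1 (mod 8): since gcd(11, 8) = 1, we get a unique residue mod 88.
    Write x = 6 + 11·t and substitute into x ≡ 1 (mod 8): 11·t ≡ 1 − 6 = -5 (mod 8).
    Reduce coefficients mod 8: 3·t ≡ 3 (mod 8).
    The inverse of 3 mod 8 is 3 (since 3·3 = 9 = 1·8 + 1), so t ≡ 3·3 = 9 ≡ 1 (mod 8).
    Then x = 6 + 11·1 = 17, valid modulo lcm(11, 8) = 88: x ≡ 17 (mod 88).
  Combine with x ≡ 0 (mod 9): since gcd(88, 9) = 1, we get a unique residue mod 792.
    Write x = 17 + 88·t and substitute into x ≡ 0 (mod 9): 88·t ≡ 0 − 17 = -17 (mod 9).
    Reduce coefficients mod 9: 7·t ≡ 1 (mod 9).
    The inverse of 7 mod 9 is 4 (since 7·4 = 28 = 3·9 + 1), so t ≡ 4·1 = 4 ≡ 4 (mod 9).
    Then x = 17 + 88·4 = 369, valid modulo lcm(88, 9) = 792: x ≡ 369 (mod 792).
Verify: 369 mod 11 = 6 ✓, 369 mod 8 = 1 ✓, 369 mod 9 = 0 ✓.

x ≡ 369 (mod 792).


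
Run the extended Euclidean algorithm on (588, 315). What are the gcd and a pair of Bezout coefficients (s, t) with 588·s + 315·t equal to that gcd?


Euclidean algorithm on (588, 315) — divide until remainder is 0:
  588 = 1 · 315 + 273
  315 = 1 · 273 + 42
  273 = 6 · 42 + 21
  42 = 2 · 21 + 0
gcd(588, 315) = 21.
Track Bezout coefficients alongside the remainders: start with r₀ = 588 = a·1 + b·0 (s = 1, t = 0) and r₁ = 315 = a·0 + b·1 (s = 0, t = 1); each new remainder r_{k+1} = r_{k-1} − q_k·r_k inherits s_{k+1} = s_{k-1} − q_k·s_k, t_{k+1} = t_{k-1} − q_k·t_k, so r_k = a·s_k + b·t_k at every step:
  q = 1: r = 273, s = 1 − 1·0 = 1, t = 0 − 1·1 = -1  (check: 588·1 + 315·(-1) = 273)
  q = 1: r = 42, s = 0 − 1·1 = -1, t = 1 − 1·(-1) = 2  (check: 588·(-1) + 315·2 = 42)
  q = 6: r = 21, s = 1 − 6·(-1) = 7, t = -1 − 6·2 = -13  (check: 588·7 + 315·(-13) = 21)
The row with r = 21 (the gcd) gives the Bezout coefficients s = 7, t = -13.
Result: 588 · (7) + 315 · (-13) = 21.

gcd(588, 315) = 21; s = 7, t = -13 (check: 588·7 + 315·(-13) = 21).


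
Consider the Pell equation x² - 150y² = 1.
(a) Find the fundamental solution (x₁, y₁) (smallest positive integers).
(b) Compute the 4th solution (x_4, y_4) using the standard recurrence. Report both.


Step 1: Find the fundamental solution (x₁, y₁) of x² - 150y² = 1.
  Expand √150 as a continued fraction. a₀ = ⌊√150⌋ = 12; iterate m_{k+1} = d_k·a_k − m_k, d_{k+1} = (150 − m_{k+1}²)/d_k, a_{k+1} = ⌊(a₀ + m_{k+1})/d_{k+1}⌋ (starting m₀ = 0, d₀ = 1), with convergents p_k = a_k·p_{k-1} + p_{k-2}, q_k = a_k·q_{k-1} + q_{k-2} (p₋₁ = 1, q₋₁ = 0):
  k = 0: a₀ = 12; p₀/q₀ = 12/1; p₀² − 150·q₀² = 144 − 150 = -6.
  k = 1: m = 12, d = 6, a = ⌊(12 + 12)/6⌋ = 4; p/q = (4·12 + 1)/(4·1 + 0) = 49/4; p² − 150·q² = 2401 − 2400 = 1.
  The first convergent with p² − 150·q² = 1 gives the fundamental solution (x₁, y₁) = (49, 4).
Step 2: Apply the recurrence (x_{n+1}, y_{n+1}) = (x₁x_n + 150y₁y_n, x₁y_n + y₁x_n) repeatedly.
  From (x_1, y_1) = (49, 4): x_2 = 49·49 + 150·4·4 = 4801; y_2 = 49·4 + 4·49 = 392.
  From (x_2, y_2) = (4801, 392): x_3 = 49·4801 + 150·4·392 = 470449; y_3 = 49·392 + 4·4801 = 38412.
  From (x_3, y_3) = (470449, 38412): x_4 = 49·470449 + 150·4·38412 = 46099201; y_4 = 49·38412 + 4·470449 = 3763984.
Step 3: Verify x_4² - 150·y_4² = 2125136332838401 - 2125136332838400 = 1 (should be 1). ✓

(x_1, y_1) = (49, 4); (x_4, y_4) = (46099201, 3763984).


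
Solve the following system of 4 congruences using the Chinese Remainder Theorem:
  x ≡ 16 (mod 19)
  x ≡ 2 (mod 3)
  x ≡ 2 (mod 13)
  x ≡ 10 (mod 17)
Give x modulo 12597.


Product of moduli M = 19 · 3 · 13 · 17 = 12597.
Merge one congruence at a time:
  Start: x ≡ 16 (mod 19).
  Combine with x ≡ 2 (mod 3); new modulus lcm = 57.
    Write x = 16 + 19·t and substitute into x ≡ 2 (mod 3): 19·t ≡ 2 − 16 = -14 (mod 3).
    Reduce coefficients mod 3: 1·t ≡ 1 (mod 3).
    So t ≡ 1 (mod 3).
    Then x = 16 + 19·1 = 35, valid modulo lcm(19, 3) = 57: x ≡ 35 (mod 57).
  Combine with x ≡ 2 (mod 13); new modulus lcm = 741.
    Write x = 35 + 57·t and substitute into x ≡ 2 (mod 13): 57·t ≡ 2 − 35 = -33 (mod 13).
    Reduce coefficients mod 13: 5·t ≡ 6 (mod 13).
    The inverse of 5 mod 13 is 8 (since 5·8 = 40 = 3·13 + 1), so t ≡ 8·6 = 48 ≡ 9 (mod 13).
    Then x = 35 + 57·9 = 548, valid modulo lcm(57, 13) = 741: x ≡ 548 (mod 741).
  Combine with x ≡ 10 (mod 17); new modulus lcm = 12597.
    Write x = 548 + 741·t and substitute into x ≡ 10 (mod 17): 741·t ≡ 10 − 548 = -538 (mod 17).
    Reduce coefficients mod 17: 10·t ≡ 6 (mod 17).
    The inverse of 10 mod 17 is 12 (since 10·12 = 120 = 7·17 + 1), so t ≡ 12·6 = 72 ≡ 4 (mod 17).
    Then x = 548 + 741·4 = 3512, valid modulo lcm(741, 17) = 12597: x ≡ 3512 (mod 12597).
Verify against each original: 3512 mod 19 = 16, 3512 mod 3 = 2, 3512 mod 13 = 2, 3512 mod 17 = 10.

x ≡ 3512 (mod 12597).


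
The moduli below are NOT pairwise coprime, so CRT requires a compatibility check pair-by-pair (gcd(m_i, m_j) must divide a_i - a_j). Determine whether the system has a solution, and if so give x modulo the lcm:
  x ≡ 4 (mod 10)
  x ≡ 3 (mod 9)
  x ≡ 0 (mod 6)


Moduli 10, 9, 6 are not pairwise coprime, so CRT works modulo lcm(m_i) when all pairwise compatibility conditions hold.
Pairwise compatibility: gcd(m_i, m_j) must divide a_i - a_j for every pair.
Merge one congruence at a time:
  Start: x ≡ 4 (mod 10).
  Combine with x ≡ 3 (mod 9): gcd(10, 9) = 1; 3 - 4 = -1, which IS divisible by 1, so compatible.
    Write x = 4 + 10·t and substitute into x ≡ 3 (mod 9): 10·t ≡ 3 − 4 = -1 (mod 9).
    Reduce coefficients mod 9: 1·t ≡ 8 (mod 9).
    So t ≡ 8 (mod 9).
    Then x = 4 + 10·8 = 84, valid modulo lcm(10, 9) = 90: x ≡ 84 (mod 90).
  Combine with x ≡ 0 (mod 6): gcd(90, 6) = 6; 0 - 84 = -84, which IS divisible by 6, so compatible.
    Write x = 84 + 90·t and substitute into x ≡ 0 (mod 6): 90·t ≡ 0 − 84 = -84 (mod 6).
    Divide the congruence (and modulus) by g = 6: 15·t ≡ -14 (mod 1).
    Modulo 1 every t works; take t = 0.
    Then x = 84 + 90·0 = 84, valid modulo lcm(90, 6) = 90: x ≡ 84 (mod 90).
Verify: 84 mod 10 = 4, 84 mod 9 = 3, 84 mod 6 = 0.

x ≡ 84 (mod 90).


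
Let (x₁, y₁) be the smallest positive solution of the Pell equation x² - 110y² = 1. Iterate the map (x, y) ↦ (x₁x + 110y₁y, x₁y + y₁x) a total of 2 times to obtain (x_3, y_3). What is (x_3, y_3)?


Step 1: Find the fundamental solution (x₁, y₁) of x² - 110y² = 1.
  Expand √110 as a continued fraction. a₀ = ⌊√110⌋ = 10; iterate m_{k+1} = d_k·a_k − m_k, d_{k+1} = (110 − m_{k+1}²)/d_k, a_{k+1} = ⌊(a₀ + m_{k+1})/d_{k+1}⌋ (starting m₀ = 0, d₀ = 1), with convergents p_k = a_k·p_{k-1} + p_{k-2}, q_k = a_k·q_{k-1} + q_{k-2} (p₋₁ = 1, q₋₁ = 0):
  k = 0: a₀ = 10; p₀/q₀ = 10/1; p₀² − 110·q₀² = 100 − 110 = -10.
  k = 1: m = 10, d = 10, a = ⌊(10 + 10)/10⌋ = 2; p/q = (2·10 + 1)/(2·1 + 0) = 21/2; p² − 110·q² = 441 − 440 = 1.
  The first convergent with p² − 110·q² = 1 gives the fundamental solution (x₁, y₁) = (21, 2).
Step 2: Apply the recurrence (x_{n+1}, y_{n+1}) = (x₁x_n + 110y₁y_n, x₁y_n + y₁x_n) repeatedly.
  From (x_1, y_1) = (21, 2): x_2 = 21·21 + 110·2·2 = 881; y_2 = 21·2 + 2·21 = 84.
  From (x_2, y_2) = (881, 84): x_3 = 21·881 + 110·2·84 = 36981; y_3 = 21·84 + 2·881 = 3526.
Step 3: Verify x_3² - 110·y_3² = 1367594361 - 1367594360 = 1 (should be 1). ✓

(x_1, y_1) = (21, 2); (x_3, y_3) = (36981, 3526).


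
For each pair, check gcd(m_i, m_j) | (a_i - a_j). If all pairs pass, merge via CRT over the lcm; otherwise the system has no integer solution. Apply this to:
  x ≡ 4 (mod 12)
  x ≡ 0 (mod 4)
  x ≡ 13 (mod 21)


Moduli 12, 4, 21 are not pairwise coprime, so CRT works modulo lcm(m_i) when all pairwise compatibility conditions hold.
Pairwise compatibility: gcd(m_i, m_j) must divide a_i - a_j for every pair.
Merge one congruence at a time:
  Start: x ≡ 4 (mod 12).
  Combine with x ≡ 0 (mod 4): gcd(12, 4) = 4; 0 - 4 = -4, which IS divisible by 4, so compatible.
    Write x = 4 + 12·t and substitute into x ≡ 0 (mod 4): 12·t ≡ 0 − 4 = -4 (mod 4).
    Divide the congruence (and modulus) by g = 4: 3·t ≡ -1 (mod 1).
    Modulo 1 every t works; take t = 0.
    Then x = 4 + 12·0 = 4, valid modulo lcm(12, 4) = 12: x ≡ 4 (mod 12).
  Combine with x ≡ 13 (mod 21): gcd(12, 21) = 3; 13 - 4 = 9, which IS divisible by 3, so compatible.
    Write x = 4 + 12·t and substitute into x ≡ 13 (mod 21): 12·t ≡ 13 − 4 = 9 (mod 21).
    Divide the congruence (and modulus) by g = 3: 4·t ≡ 3 (mod 7).
    The inverse of 4 mod 7 is 2 (since 4·2 = 8 = 1·7 + 1), so t ≡ 2·3 = 6 ≡ 6 (mod 7).
    Then x = 4 + 12·6 = 76, valid modulo lcm(12, 21) = 84: x ≡ 76 (mod 84).
Verify: 76 mod 12 = 4, 76 mod 4 = 0, 76 mod 21 = 13.

x ≡ 76 (mod 84).


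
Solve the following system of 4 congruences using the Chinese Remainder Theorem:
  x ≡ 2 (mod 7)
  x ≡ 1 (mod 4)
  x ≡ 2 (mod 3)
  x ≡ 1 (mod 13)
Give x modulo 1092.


Product of moduli M = 7 · 4 · 3 · 13 = 1092.
Merge one congruence at a time:
  Start: x ≡ 2 (mod 7).
  Combine with x ≡ 1 (mod 4); new modulus lcm = 28.
    Write x = 2 + 7·t and substitute into x ≡ 1 (mod 4): 7·t ≡ 1 − 2 = -1 (mod 4).
    Reduce coefficients mod 4: 3·t ≡ 3 (mod 4).
    The inverse of 3 mod 4 is 3 (since 3·3 = 9 = 2·4 + 1), so t ≡ 3·3 = 9 ≡ 1 (mod 4).
    Then x = 2 + 7·1 = 9, valid modulo lcm(7, 4) = 28: x ≡ 9 (mod 28).
  Combine with x ≡ 2 (mod 3); new modulus lcm = 84.
    Write x = 9 + 28·t and substitute into x ≡ 2 (mod 3): 28·t ≡ 2 − 9 = -7 (mod 3).
    Reduce coefficients mod 3: 1·t ≡ 2 (mod 3).
    So t ≡ 2 (mod 3).
    Then x = 9 + 28·2 = 65, valid modulo lcm(28, 3) = 84: x ≡ 65 (mod 84).
  Combine with x ≡ 1 (mod 13); new modulus lcm = 1092.
    Write x = 65 + 84·t and substitute into x ≡ 1 (mod 13): 84·t ≡ 1 − 65 = -64 (mod 13).
    Reduce coefficients mod 13: 6·t ≡ 1 (mod 13).
    The inverse of 6 mod 13 is 11 (since 6·11 = 66 = 5·13 + 1), so t ≡ 11·1 = 11 ≡ 11 (mod 13).
    Then x = 65 + 84·11 = 989, valid modulo lcm(84, 13) = 1092: x ≡ 989 (mod 1092).
Verify against each original: 989 mod 7 = 2, 989 mod 4 = 1, 989 mod 3 = 2, 989 mod 13 = 1.

x ≡ 989 (mod 1092).


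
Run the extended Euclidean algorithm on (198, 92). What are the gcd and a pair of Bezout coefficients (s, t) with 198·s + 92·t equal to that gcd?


Euclidean algorithm on (198, 92) — divide until remainder is 0:
  198 = 2 · 92 + 14
  92 = 6 · 14 + 8
  14 = 1 · 8 + 6
  8 = 1 · 6 + 2
  6 = 3 · 2 + 0
gcd(198, 92) = 2.
Track Bezout coefficients alongside the remainders: start with r₀ = 198 = a·1 + b·0 (s = 1, t = 0) and r₁ = 92 = a·0 + b·1 (s = 0, t = 1); each new remainder r_{k+1} = r_{k-1} − q_k·r_k inherits s_{k+1} = s_{k-1} − q_k·s_k, t_{k+1} = t_{k-1} − q_k·t_k, so r_k = a·s_k + b·t_k at every step:
  q = 2: r = 14, s = 1 − 2·0 = 1, t = 0 − 2·1 = -2  (check: 198·1 + 92·(-2) = 14)
  q = 6: r = 8, s = 0 − 6·1 = -6, t = 1 − 6·(-2) = 13  (check: 198·(-6) + 92·13 = 8)
  q = 1: r = 6, s = 1 − 1·(-6) = 7, t = -2 − 1·13 = -15  (check: 198·7 + 92·(-15) = 6)
  q = 1: r = 2, s = -6 − 1·7 = -13, t = 13 − 1·(-15) = 28  (check: 198·(-13) + 92·28 = 2)
The row with r = 2 (the gcd) gives the Bezout coefficients s = -13, t = 28.
Result: 198 · (-13) + 92 · (28) = 2.

gcd(198, 92) = 2; s = -13, t = 28 (check: 198·(-13) + 92·28 = 2).
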